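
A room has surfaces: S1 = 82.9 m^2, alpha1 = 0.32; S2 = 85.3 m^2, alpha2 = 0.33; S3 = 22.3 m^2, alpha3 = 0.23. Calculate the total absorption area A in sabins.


Given surfaces:
  Surface 1: 82.9 * 0.32 = 26.528
  Surface 2: 85.3 * 0.33 = 28.149
  Surface 3: 22.3 * 0.23 = 5.129
Formula: A = sum(Si * alpha_i)
A = 26.528 + 28.149 + 5.129
A = 59.81

59.81 sabins


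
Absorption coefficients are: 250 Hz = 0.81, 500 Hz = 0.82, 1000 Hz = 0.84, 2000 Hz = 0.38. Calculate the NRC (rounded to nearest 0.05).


Given values:
  a_250 = 0.81, a_500 = 0.82
  a_1000 = 0.84, a_2000 = 0.38
Formula: NRC = (a250 + a500 + a1000 + a2000) / 4
Sum = 0.81 + 0.82 + 0.84 + 0.38 = 2.85
NRC = 2.85 / 4 = 0.7125
Rounded to nearest 0.05: 0.7

0.7


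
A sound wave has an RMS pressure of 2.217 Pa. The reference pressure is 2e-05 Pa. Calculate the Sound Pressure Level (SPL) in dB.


Given values:
  p = 2.217 Pa
  p_ref = 2e-05 Pa
Formula: SPL = 20 * log10(p / p_ref)
Compute ratio: p / p_ref = 2.217 / 2e-05 = 110850
Compute log10: log10(110850) = 5.044736
Multiply: SPL = 20 * 5.044736 = 100.89

100.89 dB


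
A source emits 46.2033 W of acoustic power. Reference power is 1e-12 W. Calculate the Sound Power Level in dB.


Given values:
  W = 46.2033 W
  W_ref = 1e-12 W
Formula: SWL = 10 * log10(W / W_ref)
Compute ratio: W / W_ref = 46203300000000
Compute log10: log10(46203300000000) = 13.664673
Multiply: SWL = 10 * 13.664673 = 136.65

136.65 dB


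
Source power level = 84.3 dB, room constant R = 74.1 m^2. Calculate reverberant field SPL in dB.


Given values:
  Lw = 84.3 dB, R = 74.1 m^2
Formula: SPL = Lw + 10 * log10(4 / R)
Compute 4 / R = 4 / 74.1 = 0.053981
Compute 10 * log10(0.053981) = -12.6776
SPL = 84.3 + (-12.6776) = 71.62

71.62 dB


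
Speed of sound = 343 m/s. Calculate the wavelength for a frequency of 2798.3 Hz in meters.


Given values:
  c = 343 m/s, f = 2798.3 Hz
Formula: lambda = c / f
lambda = 343 / 2798.3
lambda = 0.1226

0.1226 m


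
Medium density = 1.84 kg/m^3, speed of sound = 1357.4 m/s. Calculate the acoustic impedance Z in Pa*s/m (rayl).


Given values:
  rho = 1.84 kg/m^3
  c = 1357.4 m/s
Formula: Z = rho * c
Z = 1.84 * 1357.4
Z = 2497.62

2497.62 rayl


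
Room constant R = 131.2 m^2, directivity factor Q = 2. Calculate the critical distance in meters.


Given values:
  R = 131.2 m^2, Q = 2
Formula: d_c = 0.141 * sqrt(Q * R)
Compute Q * R = 2 * 131.2 = 262.4
Compute sqrt(262.4) = 16.1988
d_c = 0.141 * 16.1988 = 2.284

2.284 m


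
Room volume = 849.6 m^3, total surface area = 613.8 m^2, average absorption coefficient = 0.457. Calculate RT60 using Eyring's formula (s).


Given values:
  V = 849.6 m^3, S = 613.8 m^2, alpha = 0.457
Formula: RT60 = 0.161 * V / (-S * ln(1 - alpha))
Compute ln(1 - 0.457) = ln(0.543) = -0.610646
Denominator: -613.8 * -0.610646 = 374.8145
Numerator: 0.161 * 849.6 = 136.7856
RT60 = 136.7856 / 374.8145 = 0.365

0.365 s


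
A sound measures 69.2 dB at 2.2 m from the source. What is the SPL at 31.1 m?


Given values:
  SPL1 = 69.2 dB, r1 = 2.2 m, r2 = 31.1 m
Formula: SPL2 = SPL1 - 20 * log10(r2 / r1)
Compute ratio: r2 / r1 = 31.1 / 2.2 = 14.1364
Compute log10: log10(14.1364) = 1.150339
Compute drop: 20 * 1.150339 = 23.0068
SPL2 = 69.2 - 23.0068 = 46.19

46.19 dB


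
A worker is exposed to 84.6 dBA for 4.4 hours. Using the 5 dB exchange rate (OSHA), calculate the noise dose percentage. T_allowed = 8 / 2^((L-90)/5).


Given values:
  L = 84.6 dBA, T = 4.4 hours
Formula: T_allowed = 8 / 2^((L - 90) / 5)
Compute exponent: (84.6 - 90) / 5 = -1.08
Compute 2^(-1.08) = 0.473029
T_allowed = 8 / 0.473029 = 16.912282 hours
Dose = (T / T_allowed) * 100
Dose = (4.4 / 16.912282) * 100 = 26.02

26.02 %


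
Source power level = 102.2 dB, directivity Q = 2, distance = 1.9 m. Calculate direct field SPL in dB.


Given values:
  Lw = 102.2 dB, Q = 2, r = 1.9 m
Formula: SPL = Lw + 10 * log10(Q / (4 * pi * r^2))
Compute 4 * pi * r^2 = 4 * pi * 1.9^2 = 45.3646
Compute Q / denom = 2 / 45.3646 = 0.04408724
Compute 10 * log10(0.04408724) = -13.5569
SPL = 102.2 + (-13.5569) = 88.64

88.64 dB


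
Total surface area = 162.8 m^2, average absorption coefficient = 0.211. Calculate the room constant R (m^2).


Given values:
  S = 162.8 m^2, alpha = 0.211
Formula: R = S * alpha / (1 - alpha)
Numerator: 162.8 * 0.211 = 34.3508
Denominator: 1 - 0.211 = 0.789
R = 34.3508 / 0.789 = 43.54

43.54 m^2


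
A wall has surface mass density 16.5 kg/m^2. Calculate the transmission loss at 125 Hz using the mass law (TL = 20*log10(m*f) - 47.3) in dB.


Given values:
  m = 16.5 kg/m^2, f = 125 Hz
Formula: TL = 20 * log10(m * f) - 47.3
Compute m * f = 16.5 * 125 = 2062.5
Compute log10(2062.5) = 3.314394
Compute 20 * 3.314394 = 66.2879
TL = 66.2879 - 47.3 = 18.99

18.99 dB


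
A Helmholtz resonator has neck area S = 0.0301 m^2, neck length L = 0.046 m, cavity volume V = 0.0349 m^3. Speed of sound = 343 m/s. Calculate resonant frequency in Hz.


Given values:
  S = 0.0301 m^2, L = 0.046 m, V = 0.0349 m^3, c = 343 m/s
Formula: f = (c / (2*pi)) * sqrt(S / (V * L))
Compute V * L = 0.0349 * 0.046 = 0.0016054
Compute S / (V * L) = 0.0301 / 0.0016054 = 18.7492
Compute sqrt(18.7492) = 4.330035
Compute c / (2*pi) = 343 / 6.283185 = 54.590148
f = 54.590148 * 4.330035 = 236.38

236.38 Hz


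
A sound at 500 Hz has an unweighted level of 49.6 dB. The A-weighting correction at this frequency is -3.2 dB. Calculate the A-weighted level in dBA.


Given values:
  SPL = 49.6 dB
  A-weighting at 500 Hz = -3.2 dB
Formula: L_A = SPL + A_weight
L_A = 49.6 + (-3.2)
L_A = 46.4

46.4 dBA


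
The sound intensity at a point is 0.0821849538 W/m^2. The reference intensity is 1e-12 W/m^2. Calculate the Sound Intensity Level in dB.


Given values:
  I = 0.0821849538 W/m^2
  I_ref = 1e-12 W/m^2
Formula: SIL = 10 * log10(I / I_ref)
Compute ratio: I / I_ref = 82184953800
Compute log10: log10(82184953800) = 10.914792
Multiply: SIL = 10 * 10.914792 = 109.15

109.15 dB


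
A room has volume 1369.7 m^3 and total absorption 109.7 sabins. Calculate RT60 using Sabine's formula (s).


Given values:
  V = 1369.7 m^3
  A = 109.7 sabins
Formula: RT60 = 0.161 * V / A
Numerator: 0.161 * 1369.7 = 220.5217
RT60 = 220.5217 / 109.7 = 2.01

2.01 s


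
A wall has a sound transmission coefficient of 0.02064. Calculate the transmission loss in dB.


Given values:
  tau = 0.02064
Formula: TL = 10 * log10(1 / tau)
Compute 1 / tau = 1 / 0.02064 = 48.4496
Compute log10(48.4496) = 1.68529
TL = 10 * 1.68529 = 16.85

16.85 dB


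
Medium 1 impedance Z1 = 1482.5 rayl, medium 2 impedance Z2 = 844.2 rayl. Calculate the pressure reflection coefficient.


Given values:
  Z1 = 1482.5 rayl, Z2 = 844.2 rayl
Formula: R = (Z2 - Z1) / (Z2 + Z1)
Numerator: Z2 - Z1 = 844.2 - 1482.5 = -638.3
Denominator: Z2 + Z1 = 844.2 + 1482.5 = 2326.7
R = -638.3 / 2326.7 = -0.2743

-0.2743


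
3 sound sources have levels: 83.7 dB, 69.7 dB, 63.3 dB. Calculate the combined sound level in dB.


Formula: L_total = 10 * log10( sum(10^(Li/10)) )
  Source 1: 10^(83.7/10) = 234422881.532
  Source 2: 10^(69.7/10) = 9332543.008
  Source 3: 10^(63.3/10) = 2137962.0895
Sum of linear values = 245893386.6295
L_total = 10 * log10(245893386.6295) = 83.91

83.91 dB


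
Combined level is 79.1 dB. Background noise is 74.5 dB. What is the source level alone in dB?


Given values:
  L_total = 79.1 dB, L_bg = 74.5 dB
Formula: L_source = 10 * log10(10^(L_total/10) - 10^(L_bg/10))
Convert to linear:
  10^(79.1/10) = 81283051.6164
  10^(74.5/10) = 28183829.3126
Difference: 81283051.6164 - 28183829.3126 = 53099222.3038
L_source = 10 * log10(53099222.3038) = 77.25

77.25 dB


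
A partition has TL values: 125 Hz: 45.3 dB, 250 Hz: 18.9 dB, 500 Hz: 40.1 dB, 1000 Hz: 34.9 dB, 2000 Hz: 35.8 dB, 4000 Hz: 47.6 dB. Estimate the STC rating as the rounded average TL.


Given TL values at each frequency:
  125 Hz: 45.3 dB
  250 Hz: 18.9 dB
  500 Hz: 40.1 dB
  1000 Hz: 34.9 dB
  2000 Hz: 35.8 dB
  4000 Hz: 47.6 dB
Formula: STC ~ round(average of TL values)
Sum = 45.3 + 18.9 + 40.1 + 34.9 + 35.8 + 47.6 = 222.6
Average = 222.6 / 6 = 37.1
Rounded: 37

37


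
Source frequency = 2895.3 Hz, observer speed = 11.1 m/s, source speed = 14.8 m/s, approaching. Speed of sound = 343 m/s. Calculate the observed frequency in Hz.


Given values:
  f_s = 2895.3 Hz, v_o = 11.1 m/s, v_s = 14.8 m/s
  Direction: approaching
Formula: f_o = f_s * (c + v_o) / (c - v_s)
Numerator: c + v_o = 343 + 11.1 = 354.1
Denominator: c - v_s = 343 - 14.8 = 328.2
f_o = 2895.3 * 354.1 / 328.2 = 3123.78

3123.78 Hz


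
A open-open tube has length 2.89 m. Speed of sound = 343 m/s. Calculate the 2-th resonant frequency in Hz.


Given values:
  Tube type: open-open, L = 2.89 m, c = 343 m/s, n = 2
Formula: f_n = n * c / (2 * L)
Compute 2 * L = 2 * 2.89 = 5.78
f = 2 * 343 / 5.78
f = 118.69

118.69 Hz


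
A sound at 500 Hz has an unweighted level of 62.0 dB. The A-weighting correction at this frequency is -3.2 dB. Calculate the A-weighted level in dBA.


Given values:
  SPL = 62.0 dB
  A-weighting at 500 Hz = -3.2 dB
Formula: L_A = SPL + A_weight
L_A = 62.0 + (-3.2)
L_A = 58.8

58.8 dBA


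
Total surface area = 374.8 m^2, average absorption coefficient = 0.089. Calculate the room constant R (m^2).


Given values:
  S = 374.8 m^2, alpha = 0.089
Formula: R = S * alpha / (1 - alpha)
Numerator: 374.8 * 0.089 = 33.3572
Denominator: 1 - 0.089 = 0.911
R = 33.3572 / 0.911 = 36.62

36.62 m^2


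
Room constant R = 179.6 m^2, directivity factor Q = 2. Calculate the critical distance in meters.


Given values:
  R = 179.6 m^2, Q = 2
Formula: d_c = 0.141 * sqrt(Q * R)
Compute Q * R = 2 * 179.6 = 359.2
Compute sqrt(359.2) = 18.9526
d_c = 0.141 * 18.9526 = 2.672

2.672 m


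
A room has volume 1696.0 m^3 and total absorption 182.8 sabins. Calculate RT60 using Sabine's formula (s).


Given values:
  V = 1696.0 m^3
  A = 182.8 sabins
Formula: RT60 = 0.161 * V / A
Numerator: 0.161 * 1696.0 = 273.056
RT60 = 273.056 / 182.8 = 1.494

1.494 s


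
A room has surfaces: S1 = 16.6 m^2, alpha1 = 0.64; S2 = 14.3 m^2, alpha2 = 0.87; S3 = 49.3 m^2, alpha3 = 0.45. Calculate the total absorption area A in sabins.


Given surfaces:
  Surface 1: 16.6 * 0.64 = 10.624
  Surface 2: 14.3 * 0.87 = 12.441
  Surface 3: 49.3 * 0.45 = 22.185
Formula: A = sum(Si * alpha_i)
A = 10.624 + 12.441 + 22.185
A = 45.25

45.25 sabins


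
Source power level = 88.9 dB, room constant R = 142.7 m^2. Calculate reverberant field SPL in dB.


Given values:
  Lw = 88.9 dB, R = 142.7 m^2
Formula: SPL = Lw + 10 * log10(4 / R)
Compute 4 / R = 4 / 142.7 = 0.028031
Compute 10 * log10(0.028031) = -15.5236
SPL = 88.9 + (-15.5236) = 73.38

73.38 dB


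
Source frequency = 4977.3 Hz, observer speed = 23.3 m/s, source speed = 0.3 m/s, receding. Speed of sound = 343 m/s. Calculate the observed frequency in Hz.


Given values:
  f_s = 4977.3 Hz, v_o = 23.3 m/s, v_s = 0.3 m/s
  Direction: receding
Formula: f_o = f_s * (c - v_o) / (c + v_s)
Numerator: c - v_o = 343 - 23.3 = 319.7
Denominator: c + v_s = 343 + 0.3 = 343.3
f_o = 4977.3 * 319.7 / 343.3 = 4635.14

4635.14 Hz


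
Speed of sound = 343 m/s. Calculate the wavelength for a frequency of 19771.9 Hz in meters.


Given values:
  c = 343 m/s, f = 19771.9 Hz
Formula: lambda = c / f
lambda = 343 / 19771.9
lambda = 0.0173

0.0173 m


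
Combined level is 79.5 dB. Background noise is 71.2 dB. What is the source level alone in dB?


Given values:
  L_total = 79.5 dB, L_bg = 71.2 dB
Formula: L_source = 10 * log10(10^(L_total/10) - 10^(L_bg/10))
Convert to linear:
  10^(79.5/10) = 89125093.8134
  10^(71.2/10) = 13182567.3856
Difference: 89125093.8134 - 13182567.3856 = 75942526.4278
L_source = 10 * log10(75942526.4278) = 78.8

78.8 dB


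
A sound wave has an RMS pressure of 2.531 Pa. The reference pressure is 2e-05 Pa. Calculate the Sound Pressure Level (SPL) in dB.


Given values:
  p = 2.531 Pa
  p_ref = 2e-05 Pa
Formula: SPL = 20 * log10(p / p_ref)
Compute ratio: p / p_ref = 2.531 / 2e-05 = 126550
Compute log10: log10(126550) = 5.102262
Multiply: SPL = 20 * 5.102262 = 102.05

102.05 dB


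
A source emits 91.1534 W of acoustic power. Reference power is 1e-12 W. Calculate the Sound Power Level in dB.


Given values:
  W = 91.1534 W
  W_ref = 1e-12 W
Formula: SWL = 10 * log10(W / W_ref)
Compute ratio: W / W_ref = 91153400000000
Compute log10: log10(91153400000000) = 13.959773
Multiply: SWL = 10 * 13.959773 = 139.6

139.6 dB


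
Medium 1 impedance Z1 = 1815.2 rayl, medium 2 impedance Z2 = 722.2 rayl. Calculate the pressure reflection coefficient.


Given values:
  Z1 = 1815.2 rayl, Z2 = 722.2 rayl
Formula: R = (Z2 - Z1) / (Z2 + Z1)
Numerator: Z2 - Z1 = 722.2 - 1815.2 = -1093.0
Denominator: Z2 + Z1 = 722.2 + 1815.2 = 2537.4
R = -1093.0 / 2537.4 = -0.4308

-0.4308


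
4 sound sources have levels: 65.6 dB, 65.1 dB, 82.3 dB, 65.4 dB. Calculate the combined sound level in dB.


Formula: L_total = 10 * log10( sum(10^(Li/10)) )
  Source 1: 10^(65.6/10) = 3630780.5477
  Source 2: 10^(65.1/10) = 3235936.5693
  Source 3: 10^(82.3/10) = 169824365.2462
  Source 4: 10^(65.4/10) = 3467368.5045
Sum of linear values = 180158450.8677
L_total = 10 * log10(180158450.8677) = 82.56

82.56 dB


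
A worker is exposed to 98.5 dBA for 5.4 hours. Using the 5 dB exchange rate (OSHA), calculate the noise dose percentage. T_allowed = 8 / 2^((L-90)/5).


Given values:
  L = 98.5 dBA, T = 5.4 hours
Formula: T_allowed = 8 / 2^((L - 90) / 5)
Compute exponent: (98.5 - 90) / 5 = 1.7
Compute 2^(1.7) = 3.24901
T_allowed = 8 / 3.24901 = 2.462289 hours
Dose = (T / T_allowed) * 100
Dose = (5.4 / 2.462289) * 100 = 219.31

219.31 %


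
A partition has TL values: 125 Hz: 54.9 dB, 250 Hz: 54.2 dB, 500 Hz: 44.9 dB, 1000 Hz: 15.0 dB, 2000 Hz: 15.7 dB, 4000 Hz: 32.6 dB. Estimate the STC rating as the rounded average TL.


Given TL values at each frequency:
  125 Hz: 54.9 dB
  250 Hz: 54.2 dB
  500 Hz: 44.9 dB
  1000 Hz: 15.0 dB
  2000 Hz: 15.7 dB
  4000 Hz: 32.6 dB
Formula: STC ~ round(average of TL values)
Sum = 54.9 + 54.2 + 44.9 + 15.0 + 15.7 + 32.6 = 217.3
Average = 217.3 / 6 = 36.22
Rounded: 36

36


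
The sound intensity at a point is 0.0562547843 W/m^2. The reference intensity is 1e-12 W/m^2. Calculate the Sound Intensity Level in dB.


Given values:
  I = 0.0562547843 W/m^2
  I_ref = 1e-12 W/m^2
Formula: SIL = 10 * log10(I / I_ref)
Compute ratio: I / I_ref = 56254784300
Compute log10: log10(56254784300) = 10.750159
Multiply: SIL = 10 * 10.750159 = 107.5

107.5 dB


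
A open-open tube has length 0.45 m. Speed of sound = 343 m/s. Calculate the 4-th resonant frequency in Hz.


Given values:
  Tube type: open-open, L = 0.45 m, c = 343 m/s, n = 4
Formula: f_n = n * c / (2 * L)
Compute 2 * L = 2 * 0.45 = 0.9
f = 4 * 343 / 0.9
f = 1524.44

1524.44 Hz


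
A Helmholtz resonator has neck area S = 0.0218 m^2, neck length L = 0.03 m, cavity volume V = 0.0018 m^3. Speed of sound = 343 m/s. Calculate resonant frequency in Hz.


Given values:
  S = 0.0218 m^2, L = 0.03 m, V = 0.0018 m^3, c = 343 m/s
Formula: f = (c / (2*pi)) * sqrt(S / (V * L))
Compute V * L = 0.0018 * 0.03 = 5.4e-05
Compute S / (V * L) = 0.0218 / 5.4e-05 = 403.7037
Compute sqrt(403.7037) = 20.092379
Compute c / (2*pi) = 343 / 6.283185 = 54.590148
f = 54.590148 * 20.092379 = 1096.85

1096.85 Hz


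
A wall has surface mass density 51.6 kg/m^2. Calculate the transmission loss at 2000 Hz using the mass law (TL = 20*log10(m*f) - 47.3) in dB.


Given values:
  m = 51.6 kg/m^2, f = 2000 Hz
Formula: TL = 20 * log10(m * f) - 47.3
Compute m * f = 51.6 * 2000 = 103200.0
Compute log10(103200.0) = 5.01368
Compute 20 * 5.01368 = 100.2736
TL = 100.2736 - 47.3 = 52.97

52.97 dB


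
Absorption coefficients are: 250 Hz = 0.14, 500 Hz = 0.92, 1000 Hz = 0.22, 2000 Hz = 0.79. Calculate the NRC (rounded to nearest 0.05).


Given values:
  a_250 = 0.14, a_500 = 0.92
  a_1000 = 0.22, a_2000 = 0.79
Formula: NRC = (a250 + a500 + a1000 + a2000) / 4
Sum = 0.14 + 0.92 + 0.22 + 0.79 = 2.07
NRC = 2.07 / 4 = 0.5175
Rounded to nearest 0.05: 0.5

0.5


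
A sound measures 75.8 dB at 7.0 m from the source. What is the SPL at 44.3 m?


Given values:
  SPL1 = 75.8 dB, r1 = 7.0 m, r2 = 44.3 m
Formula: SPL2 = SPL1 - 20 * log10(r2 / r1)
Compute ratio: r2 / r1 = 44.3 / 7.0 = 6.3286
Compute log10: log10(6.3286) = 0.801308
Compute drop: 20 * 0.801308 = 16.0262
SPL2 = 75.8 - 16.0262 = 59.77

59.77 dB


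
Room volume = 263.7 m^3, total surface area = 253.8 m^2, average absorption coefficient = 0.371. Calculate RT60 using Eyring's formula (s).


Given values:
  V = 263.7 m^3, S = 253.8 m^2, alpha = 0.371
Formula: RT60 = 0.161 * V / (-S * ln(1 - alpha))
Compute ln(1 - 0.371) = ln(0.629) = -0.463624
Denominator: -253.8 * -0.463624 = 117.6678
Numerator: 0.161 * 263.7 = 42.4557
RT60 = 42.4557 / 117.6678 = 0.361

0.361 s


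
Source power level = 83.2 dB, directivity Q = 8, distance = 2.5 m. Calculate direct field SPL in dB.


Given values:
  Lw = 83.2 dB, Q = 8, r = 2.5 m
Formula: SPL = Lw + 10 * log10(Q / (4 * pi * r^2))
Compute 4 * pi * r^2 = 4 * pi * 2.5^2 = 78.5398
Compute Q / denom = 8 / 78.5398 = 0.10185918
Compute 10 * log10(0.10185918) = -9.92
SPL = 83.2 + (-9.92) = 73.28

73.28 dB


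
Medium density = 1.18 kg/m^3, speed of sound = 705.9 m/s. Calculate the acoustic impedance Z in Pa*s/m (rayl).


Given values:
  rho = 1.18 kg/m^3
  c = 705.9 m/s
Formula: Z = rho * c
Z = 1.18 * 705.9
Z = 832.96

832.96 rayl


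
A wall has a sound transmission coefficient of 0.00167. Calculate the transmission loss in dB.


Given values:
  tau = 0.00167
Formula: TL = 10 * log10(1 / tau)
Compute 1 / tau = 1 / 0.00167 = 598.8024
Compute log10(598.8024) = 2.777284
TL = 10 * 2.777284 = 27.77

27.77 dB


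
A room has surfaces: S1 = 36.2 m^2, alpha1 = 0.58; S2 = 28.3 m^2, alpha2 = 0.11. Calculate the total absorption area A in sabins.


Given surfaces:
  Surface 1: 36.2 * 0.58 = 20.996
  Surface 2: 28.3 * 0.11 = 3.113
Formula: A = sum(Si * alpha_i)
A = 20.996 + 3.113
A = 24.11

24.11 sabins


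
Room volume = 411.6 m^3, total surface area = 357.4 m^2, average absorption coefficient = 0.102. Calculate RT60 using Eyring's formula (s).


Given values:
  V = 411.6 m^3, S = 357.4 m^2, alpha = 0.102
Formula: RT60 = 0.161 * V / (-S * ln(1 - alpha))
Compute ln(1 - 0.102) = ln(0.898) = -0.107585
Denominator: -357.4 * -0.107585 = 38.4509
Numerator: 0.161 * 411.6 = 66.2676
RT60 = 66.2676 / 38.4509 = 1.723

1.723 s


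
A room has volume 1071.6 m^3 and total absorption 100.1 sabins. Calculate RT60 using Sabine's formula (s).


Given values:
  V = 1071.6 m^3
  A = 100.1 sabins
Formula: RT60 = 0.161 * V / A
Numerator: 0.161 * 1071.6 = 172.5276
RT60 = 172.5276 / 100.1 = 1.724

1.724 s


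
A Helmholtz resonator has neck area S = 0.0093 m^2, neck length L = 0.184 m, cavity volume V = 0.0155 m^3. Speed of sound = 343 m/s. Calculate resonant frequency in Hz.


Given values:
  S = 0.0093 m^2, L = 0.184 m, V = 0.0155 m^3, c = 343 m/s
Formula: f = (c / (2*pi)) * sqrt(S / (V * L))
Compute V * L = 0.0155 * 0.184 = 0.002852
Compute S / (V * L) = 0.0093 / 0.002852 = 3.2609
Compute sqrt(3.2609) = 1.805796
Compute c / (2*pi) = 343 / 6.283185 = 54.590148
f = 54.590148 * 1.805796 = 98.58

98.58 Hz


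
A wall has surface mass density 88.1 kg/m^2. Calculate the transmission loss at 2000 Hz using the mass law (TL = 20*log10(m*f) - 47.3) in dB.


Given values:
  m = 88.1 kg/m^2, f = 2000 Hz
Formula: TL = 20 * log10(m * f) - 47.3
Compute m * f = 88.1 * 2000 = 176200.0
Compute log10(176200.0) = 5.246006
Compute 20 * 5.246006 = 104.9201
TL = 104.9201 - 47.3 = 57.62

57.62 dB


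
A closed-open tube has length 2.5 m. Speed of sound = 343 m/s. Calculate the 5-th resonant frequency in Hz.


Given values:
  Tube type: closed-open, L = 2.5 m, c = 343 m/s, n = 5
Formula: f_n = (2n - 1) * c / (4 * L)
Compute 2n - 1 = 2*5 - 1 = 9
Compute 4 * L = 4 * 2.5 = 10.0
f = 9 * 343 / 10.0
f = 308.7

308.7 Hz


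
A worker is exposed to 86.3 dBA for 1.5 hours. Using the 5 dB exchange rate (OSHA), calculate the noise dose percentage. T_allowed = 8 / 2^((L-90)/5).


Given values:
  L = 86.3 dBA, T = 1.5 hours
Formula: T_allowed = 8 / 2^((L - 90) / 5)
Compute exponent: (86.3 - 90) / 5 = -0.74
Compute 2^(-0.74) = 0.598739
T_allowed = 8 / 0.598739 = 13.361415 hours
Dose = (T / T_allowed) * 100
Dose = (1.5 / 13.361415) * 100 = 11.23

11.23 %


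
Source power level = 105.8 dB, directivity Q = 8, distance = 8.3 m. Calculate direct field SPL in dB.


Given values:
  Lw = 105.8 dB, Q = 8, r = 8.3 m
Formula: SPL = Lw + 10 * log10(Q / (4 * pi * r^2))
Compute 4 * pi * r^2 = 4 * pi * 8.3^2 = 865.6973
Compute Q / denom = 8 / 865.6973 = 0.00924111
Compute 10 * log10(0.00924111) = -20.3428
SPL = 105.8 + (-20.3428) = 85.46

85.46 dB


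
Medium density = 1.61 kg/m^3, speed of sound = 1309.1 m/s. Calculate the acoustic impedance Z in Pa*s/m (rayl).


Given values:
  rho = 1.61 kg/m^3
  c = 1309.1 m/s
Formula: Z = rho * c
Z = 1.61 * 1309.1
Z = 2107.65

2107.65 rayl


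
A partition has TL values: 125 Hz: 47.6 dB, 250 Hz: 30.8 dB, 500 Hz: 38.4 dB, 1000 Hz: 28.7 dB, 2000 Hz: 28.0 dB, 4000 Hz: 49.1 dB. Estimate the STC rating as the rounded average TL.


Given TL values at each frequency:
  125 Hz: 47.6 dB
  250 Hz: 30.8 dB
  500 Hz: 38.4 dB
  1000 Hz: 28.7 dB
  2000 Hz: 28.0 dB
  4000 Hz: 49.1 dB
Formula: STC ~ round(average of TL values)
Sum = 47.6 + 30.8 + 38.4 + 28.7 + 28.0 + 49.1 = 222.6
Average = 222.6 / 6 = 37.1
Rounded: 37

37


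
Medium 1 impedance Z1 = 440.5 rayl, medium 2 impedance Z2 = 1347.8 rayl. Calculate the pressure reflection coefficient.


Given values:
  Z1 = 440.5 rayl, Z2 = 1347.8 rayl
Formula: R = (Z2 - Z1) / (Z2 + Z1)
Numerator: Z2 - Z1 = 1347.8 - 440.5 = 907.3
Denominator: Z2 + Z1 = 1347.8 + 440.5 = 1788.3
R = 907.3 / 1788.3 = 0.5074

0.5074


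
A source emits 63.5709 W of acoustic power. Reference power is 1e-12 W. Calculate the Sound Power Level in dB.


Given values:
  W = 63.5709 W
  W_ref = 1e-12 W
Formula: SWL = 10 * log10(W / W_ref)
Compute ratio: W / W_ref = 63570900000000
Compute log10: log10(63570900000000) = 13.803258
Multiply: SWL = 10 * 13.803258 = 138.03

138.03 dB


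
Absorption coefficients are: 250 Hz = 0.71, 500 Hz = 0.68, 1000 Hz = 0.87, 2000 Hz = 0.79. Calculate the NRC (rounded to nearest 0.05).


Given values:
  a_250 = 0.71, a_500 = 0.68
  a_1000 = 0.87, a_2000 = 0.79
Formula: NRC = (a250 + a500 + a1000 + a2000) / 4
Sum = 0.71 + 0.68 + 0.87 + 0.79 = 3.05
NRC = 3.05 / 4 = 0.7625
Rounded to nearest 0.05: 0.75

0.75


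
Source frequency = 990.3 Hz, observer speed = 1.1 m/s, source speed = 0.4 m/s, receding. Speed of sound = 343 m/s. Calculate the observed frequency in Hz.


Given values:
  f_s = 990.3 Hz, v_o = 1.1 m/s, v_s = 0.4 m/s
  Direction: receding
Formula: f_o = f_s * (c - v_o) / (c + v_s)
Numerator: c - v_o = 343 - 1.1 = 341.9
Denominator: c + v_s = 343 + 0.4 = 343.4
f_o = 990.3 * 341.9 / 343.4 = 985.97

985.97 Hz


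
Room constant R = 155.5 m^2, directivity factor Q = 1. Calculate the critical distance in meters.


Given values:
  R = 155.5 m^2, Q = 1
Formula: d_c = 0.141 * sqrt(Q * R)
Compute Q * R = 1 * 155.5 = 155.5
Compute sqrt(155.5) = 12.47
d_c = 0.141 * 12.47 = 1.758

1.758 m


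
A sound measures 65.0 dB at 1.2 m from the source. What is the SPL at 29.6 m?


Given values:
  SPL1 = 65.0 dB, r1 = 1.2 m, r2 = 29.6 m
Formula: SPL2 = SPL1 - 20 * log10(r2 / r1)
Compute ratio: r2 / r1 = 29.6 / 1.2 = 24.6667
Compute log10: log10(24.6667) = 1.392111
Compute drop: 20 * 1.392111 = 27.8422
SPL2 = 65.0 - 27.8422 = 37.16

37.16 dB


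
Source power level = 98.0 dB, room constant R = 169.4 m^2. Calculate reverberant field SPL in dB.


Given values:
  Lw = 98.0 dB, R = 169.4 m^2
Formula: SPL = Lw + 10 * log10(4 / R)
Compute 4 / R = 4 / 169.4 = 0.023613
Compute 10 * log10(0.023613) = -16.2685
SPL = 98.0 + (-16.2685) = 81.73

81.73 dB


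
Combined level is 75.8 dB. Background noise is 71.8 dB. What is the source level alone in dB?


Given values:
  L_total = 75.8 dB, L_bg = 71.8 dB
Formula: L_source = 10 * log10(10^(L_total/10) - 10^(L_bg/10))
Convert to linear:
  10^(75.8/10) = 38018939.6321
  10^(71.8/10) = 15135612.4844
Difference: 38018939.6321 - 15135612.4844 = 22883327.1477
L_source = 10 * log10(22883327.1477) = 73.6

73.6 dB


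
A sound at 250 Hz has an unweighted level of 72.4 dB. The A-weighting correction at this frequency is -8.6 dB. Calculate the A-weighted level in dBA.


Given values:
  SPL = 72.4 dB
  A-weighting at 250 Hz = -8.6 dB
Formula: L_A = SPL + A_weight
L_A = 72.4 + (-8.6)
L_A = 63.8

63.8 dBA


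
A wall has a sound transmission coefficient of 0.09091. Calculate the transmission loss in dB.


Given values:
  tau = 0.09091
Formula: TL = 10 * log10(1 / tau)
Compute 1 / tau = 1 / 0.09091 = 10.9999
Compute log10(10.9999) = 1.041389
TL = 10 * 1.041389 = 10.41

10.41 dB


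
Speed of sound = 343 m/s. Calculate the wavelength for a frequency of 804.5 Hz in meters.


Given values:
  c = 343 m/s, f = 804.5 Hz
Formula: lambda = c / f
lambda = 343 / 804.5
lambda = 0.4264

0.4264 m


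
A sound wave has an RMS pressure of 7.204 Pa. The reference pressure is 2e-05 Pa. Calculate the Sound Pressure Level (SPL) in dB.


Given values:
  p = 7.204 Pa
  p_ref = 2e-05 Pa
Formula: SPL = 20 * log10(p / p_ref)
Compute ratio: p / p_ref = 7.204 / 2e-05 = 360200
Compute log10: log10(360200) = 5.556544
Multiply: SPL = 20 * 5.556544 = 111.13

111.13 dB


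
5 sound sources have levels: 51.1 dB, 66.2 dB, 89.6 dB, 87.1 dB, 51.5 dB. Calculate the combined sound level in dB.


Formula: L_total = 10 * log10( sum(10^(Li/10)) )
  Source 1: 10^(51.1/10) = 128824.9552
  Source 2: 10^(66.2/10) = 4168693.8347
  Source 3: 10^(89.6/10) = 912010839.3559
  Source 4: 10^(87.1/10) = 512861383.9914
  Source 5: 10^(51.5/10) = 141253.7545
Sum of linear values = 1429310995.8917
L_total = 10 * log10(1429310995.8917) = 91.55

91.55 dB


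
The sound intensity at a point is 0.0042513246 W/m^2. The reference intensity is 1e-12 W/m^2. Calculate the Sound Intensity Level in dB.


Given values:
  I = 0.0042513246 W/m^2
  I_ref = 1e-12 W/m^2
Formula: SIL = 10 * log10(I / I_ref)
Compute ratio: I / I_ref = 4251324600
Compute log10: log10(4251324600) = 9.628524
Multiply: SIL = 10 * 9.628524 = 96.29

96.29 dB


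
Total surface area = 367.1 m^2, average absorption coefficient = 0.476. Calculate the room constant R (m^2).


Given values:
  S = 367.1 m^2, alpha = 0.476
Formula: R = S * alpha / (1 - alpha)
Numerator: 367.1 * 0.476 = 174.7396
Denominator: 1 - 0.476 = 0.524
R = 174.7396 / 0.524 = 333.47

333.47 m^2


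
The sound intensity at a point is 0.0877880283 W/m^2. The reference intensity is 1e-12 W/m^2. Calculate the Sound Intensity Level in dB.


Given values:
  I = 0.0877880283 W/m^2
  I_ref = 1e-12 W/m^2
Formula: SIL = 10 * log10(I / I_ref)
Compute ratio: I / I_ref = 87788028300
Compute log10: log10(87788028300) = 10.943435
Multiply: SIL = 10 * 10.943435 = 109.43

109.43 dB


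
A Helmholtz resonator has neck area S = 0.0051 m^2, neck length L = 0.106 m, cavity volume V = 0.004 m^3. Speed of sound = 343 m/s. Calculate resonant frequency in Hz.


Given values:
  S = 0.0051 m^2, L = 0.106 m, V = 0.004 m^3, c = 343 m/s
Formula: f = (c / (2*pi)) * sqrt(S / (V * L))
Compute V * L = 0.004 * 0.106 = 0.000424
Compute S / (V * L) = 0.0051 / 0.000424 = 12.0283
Compute sqrt(12.0283) = 3.468184
Compute c / (2*pi) = 343 / 6.283185 = 54.590148
f = 54.590148 * 3.468184 = 189.33

189.33 Hz


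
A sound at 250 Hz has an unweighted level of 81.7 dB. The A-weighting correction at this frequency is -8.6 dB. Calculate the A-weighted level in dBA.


Given values:
  SPL = 81.7 dB
  A-weighting at 250 Hz = -8.6 dB
Formula: L_A = SPL + A_weight
L_A = 81.7 + (-8.6)
L_A = 73.1

73.1 dBA


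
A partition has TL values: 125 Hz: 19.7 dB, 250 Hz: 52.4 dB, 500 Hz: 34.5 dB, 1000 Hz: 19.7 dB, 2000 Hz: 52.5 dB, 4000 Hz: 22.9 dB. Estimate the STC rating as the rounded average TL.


Given TL values at each frequency:
  125 Hz: 19.7 dB
  250 Hz: 52.4 dB
  500 Hz: 34.5 dB
  1000 Hz: 19.7 dB
  2000 Hz: 52.5 dB
  4000 Hz: 22.9 dB
Formula: STC ~ round(average of TL values)
Sum = 19.7 + 52.4 + 34.5 + 19.7 + 52.5 + 22.9 = 201.7
Average = 201.7 / 6 = 33.62
Rounded: 34

34


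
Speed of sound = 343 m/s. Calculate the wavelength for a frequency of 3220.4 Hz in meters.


Given values:
  c = 343 m/s, f = 3220.4 Hz
Formula: lambda = c / f
lambda = 343 / 3220.4
lambda = 0.1065

0.1065 m


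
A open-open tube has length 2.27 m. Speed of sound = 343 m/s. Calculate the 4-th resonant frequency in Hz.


Given values:
  Tube type: open-open, L = 2.27 m, c = 343 m/s, n = 4
Formula: f_n = n * c / (2 * L)
Compute 2 * L = 2 * 2.27 = 4.54
f = 4 * 343 / 4.54
f = 302.2

302.2 Hz


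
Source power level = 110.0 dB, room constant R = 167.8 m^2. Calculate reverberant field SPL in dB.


Given values:
  Lw = 110.0 dB, R = 167.8 m^2
Formula: SPL = Lw + 10 * log10(4 / R)
Compute 4 / R = 4 / 167.8 = 0.023838
Compute 10 * log10(0.023838) = -16.2273
SPL = 110.0 + (-16.2273) = 93.77

93.77 dB


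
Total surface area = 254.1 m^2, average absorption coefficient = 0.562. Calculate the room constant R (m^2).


Given values:
  S = 254.1 m^2, alpha = 0.562
Formula: R = S * alpha / (1 - alpha)
Numerator: 254.1 * 0.562 = 142.8042
Denominator: 1 - 0.562 = 0.438
R = 142.8042 / 0.438 = 326.04

326.04 m^2


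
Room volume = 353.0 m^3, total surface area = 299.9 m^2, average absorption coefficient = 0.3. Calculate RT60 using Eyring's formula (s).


Given values:
  V = 353.0 m^3, S = 299.9 m^2, alpha = 0.3
Formula: RT60 = 0.161 * V / (-S * ln(1 - alpha))
Compute ln(1 - 0.3) = ln(0.7) = -0.356675
Denominator: -299.9 * -0.356675 = 106.9668
Numerator: 0.161 * 353.0 = 56.833
RT60 = 56.833 / 106.9668 = 0.531

0.531 s


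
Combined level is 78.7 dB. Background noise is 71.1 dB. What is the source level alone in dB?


Given values:
  L_total = 78.7 dB, L_bg = 71.1 dB
Formula: L_source = 10 * log10(10^(L_total/10) - 10^(L_bg/10))
Convert to linear:
  10^(78.7/10) = 74131024.1301
  10^(71.1/10) = 12882495.5169
Difference: 74131024.1301 - 12882495.5169 = 61248528.6132
L_source = 10 * log10(61248528.6132) = 77.87

77.87 dB


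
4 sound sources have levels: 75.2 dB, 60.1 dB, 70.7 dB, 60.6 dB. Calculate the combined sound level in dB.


Formula: L_total = 10 * log10( sum(10^(Li/10)) )
  Source 1: 10^(75.2/10) = 33113112.1483
  Source 2: 10^(60.1/10) = 1023292.9923
  Source 3: 10^(70.7/10) = 11748975.5494
  Source 4: 10^(60.6/10) = 1148153.6215
Sum of linear values = 47033534.3115
L_total = 10 * log10(47033534.3115) = 76.72

76.72 dB


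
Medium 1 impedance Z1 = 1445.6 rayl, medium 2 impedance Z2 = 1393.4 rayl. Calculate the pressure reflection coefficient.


Given values:
  Z1 = 1445.6 rayl, Z2 = 1393.4 rayl
Formula: R = (Z2 - Z1) / (Z2 + Z1)
Numerator: Z2 - Z1 = 1393.4 - 1445.6 = -52.2
Denominator: Z2 + Z1 = 1393.4 + 1445.6 = 2839.0
R = -52.2 / 2839.0 = -0.0184

-0.0184


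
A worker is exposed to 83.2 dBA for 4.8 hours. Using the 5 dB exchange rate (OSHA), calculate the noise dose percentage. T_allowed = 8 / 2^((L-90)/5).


Given values:
  L = 83.2 dBA, T = 4.8 hours
Formula: T_allowed = 8 / 2^((L - 90) / 5)
Compute exponent: (83.2 - 90) / 5 = -1.36
Compute 2^(-1.36) = 0.389582
T_allowed = 8 / 0.389582 = 20.53483 hours
Dose = (T / T_allowed) * 100
Dose = (4.8 / 20.53483) * 100 = 23.37

23.37 %


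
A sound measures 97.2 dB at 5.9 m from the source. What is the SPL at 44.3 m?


Given values:
  SPL1 = 97.2 dB, r1 = 5.9 m, r2 = 44.3 m
Formula: SPL2 = SPL1 - 20 * log10(r2 / r1)
Compute ratio: r2 / r1 = 44.3 / 5.9 = 7.5085
Compute log10: log10(7.5085) = 0.875553
Compute drop: 20 * 0.875553 = 17.5111
SPL2 = 97.2 - 17.5111 = 79.69

79.69 dB


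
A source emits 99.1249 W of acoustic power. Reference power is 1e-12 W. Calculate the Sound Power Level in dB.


Given values:
  W = 99.1249 W
  W_ref = 1e-12 W
Formula: SWL = 10 * log10(W / W_ref)
Compute ratio: W / W_ref = 99124900000000
Compute log10: log10(99124900000000) = 13.996183
Multiply: SWL = 10 * 13.996183 = 139.96

139.96 dB


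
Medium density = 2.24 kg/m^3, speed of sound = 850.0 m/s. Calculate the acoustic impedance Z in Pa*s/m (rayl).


Given values:
  rho = 2.24 kg/m^3
  c = 850.0 m/s
Formula: Z = rho * c
Z = 2.24 * 850.0
Z = 1904.0

1904.0 rayl


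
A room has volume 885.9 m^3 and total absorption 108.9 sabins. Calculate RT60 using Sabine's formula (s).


Given values:
  V = 885.9 m^3
  A = 108.9 sabins
Formula: RT60 = 0.161 * V / A
Numerator: 0.161 * 885.9 = 142.6299
RT60 = 142.6299 / 108.9 = 1.31

1.31 s


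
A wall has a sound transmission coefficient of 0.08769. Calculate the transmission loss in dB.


Given values:
  tau = 0.08769
Formula: TL = 10 * log10(1 / tau)
Compute 1 / tau = 1 / 0.08769 = 11.4038
Compute log10(11.4038) = 1.05705
TL = 10 * 1.05705 = 10.57

10.57 dB


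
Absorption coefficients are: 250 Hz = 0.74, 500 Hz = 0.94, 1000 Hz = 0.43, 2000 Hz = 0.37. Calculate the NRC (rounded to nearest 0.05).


Given values:
  a_250 = 0.74, a_500 = 0.94
  a_1000 = 0.43, a_2000 = 0.37
Formula: NRC = (a250 + a500 + a1000 + a2000) / 4
Sum = 0.74 + 0.94 + 0.43 + 0.37 = 2.48
NRC = 2.48 / 4 = 0.62
Rounded to nearest 0.05: 0.6

0.6


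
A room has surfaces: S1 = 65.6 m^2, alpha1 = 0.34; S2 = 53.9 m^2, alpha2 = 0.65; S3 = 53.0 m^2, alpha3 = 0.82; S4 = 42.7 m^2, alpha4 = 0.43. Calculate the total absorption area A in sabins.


Given surfaces:
  Surface 1: 65.6 * 0.34 = 22.304
  Surface 2: 53.9 * 0.65 = 35.035
  Surface 3: 53.0 * 0.82 = 43.46
  Surface 4: 42.7 * 0.43 = 18.361
Formula: A = sum(Si * alpha_i)
A = 22.304 + 35.035 + 43.46 + 18.361
A = 119.16

119.16 sabins


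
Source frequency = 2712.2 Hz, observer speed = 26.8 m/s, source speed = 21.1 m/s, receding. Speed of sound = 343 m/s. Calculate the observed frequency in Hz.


Given values:
  f_s = 2712.2 Hz, v_o = 26.8 m/s, v_s = 21.1 m/s
  Direction: receding
Formula: f_o = f_s * (c - v_o) / (c + v_s)
Numerator: c - v_o = 343 - 26.8 = 316.2
Denominator: c + v_s = 343 + 21.1 = 364.1
f_o = 2712.2 * 316.2 / 364.1 = 2355.39

2355.39 Hz


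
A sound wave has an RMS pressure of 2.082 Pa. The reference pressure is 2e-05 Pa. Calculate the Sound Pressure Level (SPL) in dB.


Given values:
  p = 2.082 Pa
  p_ref = 2e-05 Pa
Formula: SPL = 20 * log10(p / p_ref)
Compute ratio: p / p_ref = 2.082 / 2e-05 = 104100
Compute log10: log10(104100) = 5.017451
Multiply: SPL = 20 * 5.017451 = 100.35

100.35 dB


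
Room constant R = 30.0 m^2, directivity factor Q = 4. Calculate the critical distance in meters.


Given values:
  R = 30.0 m^2, Q = 4
Formula: d_c = 0.141 * sqrt(Q * R)
Compute Q * R = 4 * 30.0 = 120.0
Compute sqrt(120.0) = 10.9545
d_c = 0.141 * 10.9545 = 1.545

1.545 m


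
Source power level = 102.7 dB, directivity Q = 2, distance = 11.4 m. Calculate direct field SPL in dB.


Given values:
  Lw = 102.7 dB, Q = 2, r = 11.4 m
Formula: SPL = Lw + 10 * log10(Q / (4 * pi * r^2))
Compute 4 * pi * r^2 = 4 * pi * 11.4^2 = 1633.1255
Compute Q / denom = 2 / 1633.1255 = 0.00122465
Compute 10 * log10(0.00122465) = -29.1199
SPL = 102.7 + (-29.1199) = 73.58

73.58 dB


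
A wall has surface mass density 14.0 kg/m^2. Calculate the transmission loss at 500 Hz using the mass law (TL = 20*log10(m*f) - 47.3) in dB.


Given values:
  m = 14.0 kg/m^2, f = 500 Hz
Formula: TL = 20 * log10(m * f) - 47.3
Compute m * f = 14.0 * 500 = 7000.0
Compute log10(7000.0) = 3.845098
Compute 20 * 3.845098 = 76.902
TL = 76.902 - 47.3 = 29.6

29.6 dB


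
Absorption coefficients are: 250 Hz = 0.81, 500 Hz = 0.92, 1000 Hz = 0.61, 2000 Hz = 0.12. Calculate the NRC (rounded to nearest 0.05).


Given values:
  a_250 = 0.81, a_500 = 0.92
  a_1000 = 0.61, a_2000 = 0.12
Formula: NRC = (a250 + a500 + a1000 + a2000) / 4
Sum = 0.81 + 0.92 + 0.61 + 0.12 = 2.46
NRC = 2.46 / 4 = 0.615
Rounded to nearest 0.05: 0.6

0.6


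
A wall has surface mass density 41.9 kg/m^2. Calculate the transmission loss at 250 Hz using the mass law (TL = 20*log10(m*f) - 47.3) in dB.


Given values:
  m = 41.9 kg/m^2, f = 250 Hz
Formula: TL = 20 * log10(m * f) - 47.3
Compute m * f = 41.9 * 250 = 10475.0
Compute log10(10475.0) = 4.020154
Compute 20 * 4.020154 = 80.4031
TL = 80.4031 - 47.3 = 33.1

33.1 dB


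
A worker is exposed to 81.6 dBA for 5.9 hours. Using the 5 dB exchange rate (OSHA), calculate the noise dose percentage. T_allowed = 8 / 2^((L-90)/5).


Given values:
  L = 81.6 dBA, T = 5.9 hours
Formula: T_allowed = 8 / 2^((L - 90) / 5)
Compute exponent: (81.6 - 90) / 5 = -1.68
Compute 2^(-1.68) = 0.312083
T_allowed = 8 / 0.312083 = 25.634206 hours
Dose = (T / T_allowed) * 100
Dose = (5.9 / 25.634206) * 100 = 23.02

23.02 %


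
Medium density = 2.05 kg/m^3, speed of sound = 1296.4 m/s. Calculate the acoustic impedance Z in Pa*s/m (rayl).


Given values:
  rho = 2.05 kg/m^3
  c = 1296.4 m/s
Formula: Z = rho * c
Z = 2.05 * 1296.4
Z = 2657.62

2657.62 rayl


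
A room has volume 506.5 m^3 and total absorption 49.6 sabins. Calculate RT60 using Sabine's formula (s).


Given values:
  V = 506.5 m^3
  A = 49.6 sabins
Formula: RT60 = 0.161 * V / A
Numerator: 0.161 * 506.5 = 81.5465
RT60 = 81.5465 / 49.6 = 1.644

1.644 s


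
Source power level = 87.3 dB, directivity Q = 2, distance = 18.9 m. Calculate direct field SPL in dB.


Given values:
  Lw = 87.3 dB, Q = 2, r = 18.9 m
Formula: SPL = Lw + 10 * log10(Q / (4 * pi * r^2))
Compute 4 * pi * r^2 = 4 * pi * 18.9^2 = 4488.8332
Compute Q / denom = 2 / 4488.8332 = 0.00044555
Compute 10 * log10(0.00044555) = -33.511
SPL = 87.3 + (-33.511) = 53.79

53.79 dB


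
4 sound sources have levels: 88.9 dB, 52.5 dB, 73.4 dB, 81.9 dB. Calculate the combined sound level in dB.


Formula: L_total = 10 * log10( sum(10^(Li/10)) )
  Source 1: 10^(88.9/10) = 776247116.6287
  Source 2: 10^(52.5/10) = 177827.941
  Source 3: 10^(73.4/10) = 21877616.2395
  Source 4: 10^(81.9/10) = 154881661.8912
Sum of linear values = 953184222.7004
L_total = 10 * log10(953184222.7004) = 89.79

89.79 dB


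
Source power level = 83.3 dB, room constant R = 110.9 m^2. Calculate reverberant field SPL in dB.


Given values:
  Lw = 83.3 dB, R = 110.9 m^2
Formula: SPL = Lw + 10 * log10(4 / R)
Compute 4 / R = 4 / 110.9 = 0.036069
Compute 10 * log10(0.036069) = -14.4287
SPL = 83.3 + (-14.4287) = 68.87

68.87 dB


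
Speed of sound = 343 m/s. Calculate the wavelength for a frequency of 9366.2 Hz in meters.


Given values:
  c = 343 m/s, f = 9366.2 Hz
Formula: lambda = c / f
lambda = 343 / 9366.2
lambda = 0.0366

0.0366 m


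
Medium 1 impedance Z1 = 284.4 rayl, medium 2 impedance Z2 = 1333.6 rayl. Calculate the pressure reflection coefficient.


Given values:
  Z1 = 284.4 rayl, Z2 = 1333.6 rayl
Formula: R = (Z2 - Z1) / (Z2 + Z1)
Numerator: Z2 - Z1 = 1333.6 - 284.4 = 1049.2
Denominator: Z2 + Z1 = 1333.6 + 284.4 = 1618.0
R = 1049.2 / 1618.0 = 0.6485

0.6485


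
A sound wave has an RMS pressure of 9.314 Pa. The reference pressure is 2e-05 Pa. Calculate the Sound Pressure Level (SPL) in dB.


Given values:
  p = 9.314 Pa
  p_ref = 2e-05 Pa
Formula: SPL = 20 * log10(p / p_ref)
Compute ratio: p / p_ref = 9.314 / 2e-05 = 465700
Compute log10: log10(465700) = 5.668106
Multiply: SPL = 20 * 5.668106 = 113.36

113.36 dB


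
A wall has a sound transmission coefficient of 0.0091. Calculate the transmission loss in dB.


Given values:
  tau = 0.0091
Formula: TL = 10 * log10(1 / tau)
Compute 1 / tau = 1 / 0.0091 = 109.8901
Compute log10(109.8901) = 2.040959
TL = 10 * 2.040959 = 20.41

20.41 dB


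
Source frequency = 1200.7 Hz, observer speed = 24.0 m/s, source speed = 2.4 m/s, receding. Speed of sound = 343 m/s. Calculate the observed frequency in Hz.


Given values:
  f_s = 1200.7 Hz, v_o = 24.0 m/s, v_s = 2.4 m/s
  Direction: receding
Formula: f_o = f_s * (c - v_o) / (c + v_s)
Numerator: c - v_o = 343 - 24.0 = 319.0
Denominator: c + v_s = 343 + 2.4 = 345.4
f_o = 1200.7 * 319.0 / 345.4 = 1108.93

1108.93 Hz
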